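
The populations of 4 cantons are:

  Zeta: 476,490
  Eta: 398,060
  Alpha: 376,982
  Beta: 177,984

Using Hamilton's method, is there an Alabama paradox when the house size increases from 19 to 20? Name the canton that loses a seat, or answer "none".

Beta

At 19 seats: Zeta 6, Eta 5, Alpha 5, Beta 3.
At 20 seats: Zeta 7, Eta 6, Alpha 5, Beta 2.
Beta drops from 3 to 2.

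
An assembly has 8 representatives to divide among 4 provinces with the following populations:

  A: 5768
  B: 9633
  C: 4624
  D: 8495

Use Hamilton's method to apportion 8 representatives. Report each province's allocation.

A 2; B 3; C 1; D 2

The standard divisor is 28520/8 = 3565.
Standard quotas: A 1.6180, B 2.7021, C 1.2971, D 2.3829.
Lower quotas: A 1, B 2, C 1, D 2 (sum 6, leaving 2 seats).
Remainders in descending order: B 0.7021, A 0.6180, D 0.3829, C 0.2971.
The surplus seats go to B, A.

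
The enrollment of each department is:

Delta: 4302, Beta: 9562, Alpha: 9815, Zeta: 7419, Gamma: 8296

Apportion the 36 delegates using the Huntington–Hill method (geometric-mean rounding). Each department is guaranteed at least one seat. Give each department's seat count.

Delta 4, Beta 9, Alpha 9, Zeta 7, Gamma 7

With divisor 1118: modified quotas Delta 3.848, Beta 8.553, Alpha 8.779, Zeta 6.636, Gamma 7.420.
Geometric-mean thresholds: Delta √(3·4)=3.464, Beta √(8·9)=8.485, Alpha √(8·9)=8.485, Zeta √(6·7)=6.481, Gamma √(7·8)=7.483.
Each quota rounded against its threshold gives Delta 4, Beta 9, Alpha 9, Zeta 7, Gamma 7 (total 36).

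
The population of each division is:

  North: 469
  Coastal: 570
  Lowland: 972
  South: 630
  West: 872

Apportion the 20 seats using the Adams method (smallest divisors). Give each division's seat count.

Standard divisor 3513/20 ≈ 175.65; standard quotas: North 2.670, Coastal 3.245, Lowland 5.534, South 3.587, West 4.964.
Rounding up gives 3, 4, 6, 4, 5 = 22 seats, so the divisor must be adjusted.
With modified divisor 200: modified quotas North 2.345, Coastal 2.850, Lowland 4.860, South 3.150, West 4.360.
Rounding up: North 3, Coastal 3, Lowland 5, South 4, West 5 (total 20).

North 3, Coastal 3, Lowland 5, South 4, West 5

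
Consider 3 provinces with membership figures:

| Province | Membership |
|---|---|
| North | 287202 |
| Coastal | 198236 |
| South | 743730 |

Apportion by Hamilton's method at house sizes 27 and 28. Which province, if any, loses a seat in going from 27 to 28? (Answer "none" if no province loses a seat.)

Coastal

At 27 seats: North 6, Coastal 5, South 16.
At 28 seats: North 7, Coastal 4, South 17.
Coastal drops from 5 to 4.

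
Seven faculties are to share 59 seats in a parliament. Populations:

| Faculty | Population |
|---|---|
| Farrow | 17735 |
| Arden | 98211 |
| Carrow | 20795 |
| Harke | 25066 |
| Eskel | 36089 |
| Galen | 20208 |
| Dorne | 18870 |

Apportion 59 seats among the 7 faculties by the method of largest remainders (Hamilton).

Standard divisor: 236974 ÷ 59 ≈ 4016.508.
Standard quotas: Farrow 4.4155, Arden 24.4518, Carrow 5.1774, Harke 6.2407, Eskel 8.9852, Galen 5.0312, Dorne 4.6981.
Lower quotas: Farrow 4, Arden 24, Carrow 5, Harke 6, Eskel 8, Galen 5, Dorne 4 (sum 56, leaving 3 seats).
Remainders in descending order: Eskel 0.9852, Dorne 0.6981, Arden 0.4518, Farrow 0.4155, Harke 0.2407, Carrow 0.1774, Galen 0.0312.
The surplus seats go to Eskel, Dorne, Arden.

Farrow 4; Arden 25; Carrow 5; Harke 6; Eskel 9; Galen 5; Dorne 5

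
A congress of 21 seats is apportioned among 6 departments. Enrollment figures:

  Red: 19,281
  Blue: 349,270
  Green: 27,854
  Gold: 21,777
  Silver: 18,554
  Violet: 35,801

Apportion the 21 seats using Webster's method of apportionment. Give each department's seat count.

Standard divisor 472537/21 ≈ 22501.762; standard quotas: Red 0.857, Blue 15.522, Green 1.238, Gold 0.968, Silver 0.825, Violet 1.591.
Rounding to the nearest integer gives 1, 16, 1, 1, 1, 2 = 22 seats, so the divisor must be adjusted.
With modified divisor 23200: modified quotas Red 0.831, Blue 15.055, Green 1.201, Gold 0.939, Silver 0.800, Violet 1.543.
Rounding to the nearest integer: Red 1, Blue 15, Green 1, Gold 1, Silver 1, Violet 2 (total 21).

Red 1; Blue 15; Green 1; Gold 1; Silver 1; Violet 2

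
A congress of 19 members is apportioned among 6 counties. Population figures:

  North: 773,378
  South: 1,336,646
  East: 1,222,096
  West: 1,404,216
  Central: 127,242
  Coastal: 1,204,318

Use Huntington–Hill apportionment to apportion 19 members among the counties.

North 2, South 4, East 4, West 4, Central 1, Coastal 4

With divisor 331693: modified quotas North 2.332, South 4.030, East 3.684, West 4.233, Central 0.384, Coastal 3.631.
Geometric-mean thresholds: North √(2·3)=2.449, South √(4·5)=4.472, East √(3·4)=3.464, West √(4·5)=4.472, Central (min 1), Coastal √(3·4)=3.464.
Each quota rounded against its threshold gives North 2, South 4, East 4, West 4, Central 1, Coastal 4 (total 19).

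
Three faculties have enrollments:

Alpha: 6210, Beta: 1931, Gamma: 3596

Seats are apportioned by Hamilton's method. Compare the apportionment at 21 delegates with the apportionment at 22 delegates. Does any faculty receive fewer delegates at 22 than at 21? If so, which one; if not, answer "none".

At 21 seats: Alpha 11, Beta 4, Gamma 6.
At 22 seats: Alpha 12, Beta 3, Gamma 7.
Beta drops from 4 to 3.

Beta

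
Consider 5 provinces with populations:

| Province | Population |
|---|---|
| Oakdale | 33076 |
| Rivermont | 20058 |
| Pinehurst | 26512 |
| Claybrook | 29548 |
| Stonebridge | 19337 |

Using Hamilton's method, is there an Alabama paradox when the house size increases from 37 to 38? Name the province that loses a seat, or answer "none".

At 37 seats: Oakdale 9, Rivermont 6, Pinehurst 8, Claybrook 8, Stonebridge 6.
At 38 seats: Oakdale 10, Rivermont 6, Pinehurst 8, Claybrook 9, Stonebridge 5.
Stonebridge drops from 6 to 5.

Stonebridge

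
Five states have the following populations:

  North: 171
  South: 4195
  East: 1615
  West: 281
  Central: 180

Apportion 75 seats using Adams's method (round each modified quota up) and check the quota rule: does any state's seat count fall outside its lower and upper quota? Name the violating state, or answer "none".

Standard quotas: North 1.991, South 48.840, East 18.802, West 3.271, Central 2.096.
Adams allocation: North 2, South 47, East 19, West 4, Central 3.
South has quota 48.840 (lower 48, upper 49) but receives 47 — outside the quota interval.

South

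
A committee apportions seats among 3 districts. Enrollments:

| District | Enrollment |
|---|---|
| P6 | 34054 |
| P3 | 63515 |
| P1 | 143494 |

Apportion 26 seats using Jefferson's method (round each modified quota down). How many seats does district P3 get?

7

Standard divisor 241063/26 ≈ 9271.654; standard quotas: P6 3.673, P3 6.850, P1 15.477.
Rounding down gives 3, 6, 15 = 24 seats, so the divisor must be adjusted.
With modified divisor 8700: modified quotas P6 3.914, P3 7.301, P1 16.494.
Rounding down: P6 3, P3 7, P1 16 (total 26).
P3 receives 7.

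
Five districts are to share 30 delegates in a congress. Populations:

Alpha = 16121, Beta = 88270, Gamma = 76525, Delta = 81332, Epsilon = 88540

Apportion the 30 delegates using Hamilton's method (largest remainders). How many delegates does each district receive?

The standard divisor is 350788/30 ≈ 11692.933.
Standard quotas: Alpha 1.3787, Beta 7.5490, Gamma 6.5446, Delta 6.9557, Epsilon 7.5721.
Lower quotas: Alpha 1, Beta 7, Gamma 6, Delta 6, Epsilon 7 (sum 27, leaving 3 seats).
Remainders in descending order: Delta 0.9557, Epsilon 0.5721, Beta 0.5490, Gamma 0.5446, Alpha 0.3787.
Largest remainders: Delta, Epsilon, Beta receive the extra seats.

Alpha: 1, Beta: 8, Gamma: 6, Delta: 7, Epsilon: 8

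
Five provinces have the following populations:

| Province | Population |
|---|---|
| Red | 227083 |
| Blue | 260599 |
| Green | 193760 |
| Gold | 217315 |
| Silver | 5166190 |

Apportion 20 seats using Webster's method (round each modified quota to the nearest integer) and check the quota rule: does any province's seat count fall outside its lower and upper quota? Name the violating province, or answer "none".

Silver

Standard quotas: Red 0.749, Blue 0.859, Green 0.639, Gold 0.717, Silver 17.036.
Webster allocation: Red 1, Blue 1, Green 1, Gold 1, Silver 16.
Silver has quota 17.036 (lower 17, upper 18) but receives 16 — outside the quota interval.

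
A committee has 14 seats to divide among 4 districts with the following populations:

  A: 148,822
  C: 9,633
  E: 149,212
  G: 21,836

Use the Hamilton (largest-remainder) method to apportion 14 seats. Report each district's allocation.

A 6, C 1, E 6, G 1

Total 329503; standard divisor 329503/14 ≈ 23535.929.
Standard quotas: A 6.3232, C 0.4093, E 6.3398, G 0.9278.
Lower quotas: A 6, C 0, E 6, G 0 (sum 12, leaving 2 seats).
Remainders in descending order: G 0.9278, C 0.4093, E 0.3398, A 0.3232.
Largest remainders: G, C receive the extra seats.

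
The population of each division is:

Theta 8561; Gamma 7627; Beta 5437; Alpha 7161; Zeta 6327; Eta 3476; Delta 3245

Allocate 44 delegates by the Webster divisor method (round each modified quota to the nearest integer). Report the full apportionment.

Theta=9, Gamma=8, Beta=6, Alpha=7, Zeta=7, Eta=4, Delta=3

Standard divisor 41834/44 ≈ 950.773; standard quotas: Theta 9.004, Gamma 8.022, Beta 5.719, Alpha 7.532, Zeta 6.655, Eta 3.656, Delta 3.413.
Rounding to the nearest integer gives 9, 8, 6, 8, 7, 4, 3 = 45 seats, so the divisor must be adjusted.
With modified divisor 960: modified quotas Theta 8.918, Gamma 7.945, Beta 5.664, Alpha 7.459, Zeta 6.591, Eta 3.621, Delta 3.380.
Rounding to the nearest integer: Theta 9, Gamma 8, Beta 6, Alpha 7, Zeta 7, Eta 4, Delta 3 (total 44).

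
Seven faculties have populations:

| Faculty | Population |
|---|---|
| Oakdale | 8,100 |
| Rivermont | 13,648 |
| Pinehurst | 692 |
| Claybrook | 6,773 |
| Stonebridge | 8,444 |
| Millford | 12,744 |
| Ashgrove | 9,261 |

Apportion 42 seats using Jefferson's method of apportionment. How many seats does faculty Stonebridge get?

6

Standard divisor 59662/42 ≈ 1420.524; standard quotas: Oakdale 5.702, Rivermont 9.608, Pinehurst 0.487, Claybrook 4.768, Stonebridge 5.944, Millford 8.971, Ashgrove 6.519.
Rounding down gives 5, 9, 0, 4, 5, 8, 6 = 37 seats, so the divisor must be adjusted.
With modified divisor 1340: modified quotas Oakdale 6.045, Rivermont 10.185, Pinehurst 0.516, Claybrook 5.054, Stonebridge 6.301, Millford 9.510, Ashgrove 6.911.
Rounding down: Oakdale 6, Rivermont 10, Pinehurst 0, Claybrook 5, Stonebridge 6, Millford 9, Ashgrove 6 (total 42).
Stonebridge receives 6.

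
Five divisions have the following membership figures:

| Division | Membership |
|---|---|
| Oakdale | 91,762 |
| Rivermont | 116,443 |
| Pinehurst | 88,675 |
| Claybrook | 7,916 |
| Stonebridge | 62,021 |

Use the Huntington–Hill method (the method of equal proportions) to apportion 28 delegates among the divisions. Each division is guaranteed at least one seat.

Oakdale 7, Rivermont 9, Pinehurst 6, Claybrook 1, Stonebridge 5

With divisor 13703: modified quotas Oakdale 6.696, Rivermont 8.498, Pinehurst 6.471, Claybrook 0.578, Stonebridge 4.526.
Geometric-mean thresholds: Oakdale √(6·7)=6.481, Rivermont √(8·9)=8.485, Pinehurst √(6·7)=6.481, Claybrook (min 1), Stonebridge √(4·5)=4.472.
Each quota rounded against its threshold gives Oakdale 7, Rivermont 9, Pinehurst 6, Claybrook 1, Stonebridge 5 (total 28).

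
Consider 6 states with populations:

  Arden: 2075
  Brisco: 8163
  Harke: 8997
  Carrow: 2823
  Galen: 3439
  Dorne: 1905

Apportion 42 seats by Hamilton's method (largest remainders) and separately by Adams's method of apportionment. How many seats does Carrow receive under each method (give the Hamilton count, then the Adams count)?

4 and 5

Hamilton: Arden 3, Brisco 13, Harke 14, Carrow 4, Galen 5, Dorne 3.
Adams: Arden 3, Brisco 12, Harke 14, Carrow 5, Galen 5, Dorne 3.
Carrow gets 4 under Hamilton and 5 under Adams.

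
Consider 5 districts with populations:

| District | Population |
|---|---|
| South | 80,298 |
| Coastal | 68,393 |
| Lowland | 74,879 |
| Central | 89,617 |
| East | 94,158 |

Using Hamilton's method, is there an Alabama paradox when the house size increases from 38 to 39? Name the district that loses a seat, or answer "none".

At 38 seats: South 8, Coastal 6, Lowland 7, Central 8, East 9.
At 39 seats: South 8, Coastal 6, Lowland 7, Central 9, East 9.
No district's allocation decreased.

none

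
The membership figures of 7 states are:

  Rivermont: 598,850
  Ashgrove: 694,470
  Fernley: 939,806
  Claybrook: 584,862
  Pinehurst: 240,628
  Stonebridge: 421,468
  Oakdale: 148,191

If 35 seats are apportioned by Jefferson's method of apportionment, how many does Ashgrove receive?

Standard divisor 3628275/35 ≈ 103665; standard quotas: Rivermont 5.777, Ashgrove 6.699, Fernley 9.066, Claybrook 5.642, Pinehurst 2.321, Stonebridge 4.066, Oakdale 1.430.
Rounding down gives 5, 6, 9, 5, 2, 4, 1 = 32 seats, so the divisor must be adjusted.
With modified divisor 95700: modified quotas Rivermont 6.258, Ashgrove 7.257, Fernley 9.820, Claybrook 6.111, Pinehurst 2.514, Stonebridge 4.404, Oakdale 1.548.
Rounding down: Rivermont 6, Ashgrove 7, Fernley 9, Claybrook 6, Pinehurst 2, Stonebridge 4, Oakdale 1 (total 35).
Ashgrove receives 7.

7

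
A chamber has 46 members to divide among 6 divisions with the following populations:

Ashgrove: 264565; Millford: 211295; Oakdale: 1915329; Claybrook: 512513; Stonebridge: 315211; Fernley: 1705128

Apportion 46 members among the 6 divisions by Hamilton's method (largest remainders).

The standard divisor is 4924041/46 ≈ 107044.37.
Standard quotas: Ashgrove 2.4715, Millford 1.9739, Oakdale 17.8929, Claybrook 4.7879, Stonebridge 2.9447, Fernley 15.9292.
Lower quotas: Ashgrove 2, Millford 1, Oakdale 17, Claybrook 4, Stonebridge 2, Fernley 15 (sum 41, leaving 5 seats).
Remainders in descending order: Millford 0.9739, Stonebridge 0.9447, Fernley 0.9292, Oakdale 0.8929, Claybrook 0.7879, Ashgrove 0.4715.
Largest remainders: Millford, Stonebridge, Fernley, Oakdale, Claybrook receive the extra seats.

Ashgrove 2, Millford 2, Oakdale 18, Claybrook 5, Stonebridge 3, Fernley 16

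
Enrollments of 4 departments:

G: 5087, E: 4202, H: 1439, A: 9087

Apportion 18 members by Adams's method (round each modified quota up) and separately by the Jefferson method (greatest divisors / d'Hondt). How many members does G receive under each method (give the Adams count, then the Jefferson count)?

Adams: G 4, E 4, H 2, A 8.
Jefferson: G 5, E 4, H 1, A 8.
G gets 4 under Adams and 5 under Jefferson.

4 and 5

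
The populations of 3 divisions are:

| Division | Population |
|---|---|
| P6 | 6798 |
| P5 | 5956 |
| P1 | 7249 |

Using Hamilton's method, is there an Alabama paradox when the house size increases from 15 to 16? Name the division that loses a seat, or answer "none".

At 15 seats: P6 5, P5 5, P1 5.
At 16 seats: P6 5, P5 5, P1 6.
No division's allocation decreased.

none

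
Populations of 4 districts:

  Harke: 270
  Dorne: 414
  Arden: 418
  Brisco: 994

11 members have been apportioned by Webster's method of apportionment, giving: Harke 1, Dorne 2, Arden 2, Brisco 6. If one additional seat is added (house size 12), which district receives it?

Priority for the next seat is population ÷ (current seats + 0.5).
Priorities: Harke 180.000, Dorne 165.600, Arden 167.200, Brisco 152.923.
Highest priority: Harke.

Harke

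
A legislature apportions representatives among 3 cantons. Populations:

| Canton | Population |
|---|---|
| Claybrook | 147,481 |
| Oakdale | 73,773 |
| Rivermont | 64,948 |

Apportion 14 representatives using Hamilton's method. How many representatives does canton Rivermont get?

3

Standard divisor: 286202 ÷ 14 = 20443.
Standard quotas: Claybrook 7.2143, Oakdale 3.6087, Rivermont 3.1770.
Lower quotas: Claybrook 7, Oakdale 3, Rivermont 3 (sum 13, leaving 1 seat).
Remainders in descending order: Oakdale 0.6087, Claybrook 0.2143, Rivermont 0.1770.
The surplus seat goes to Oakdale.
Rivermont receives 3.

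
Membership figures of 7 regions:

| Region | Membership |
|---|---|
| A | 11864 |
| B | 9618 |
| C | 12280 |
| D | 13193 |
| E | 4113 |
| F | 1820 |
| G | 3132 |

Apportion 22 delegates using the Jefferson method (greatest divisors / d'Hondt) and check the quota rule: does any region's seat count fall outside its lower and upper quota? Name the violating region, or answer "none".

Standard quotas: A 4.659, B 3.777, C 4.823, D 5.181, E 1.615, F 0.715, G 1.230.
Jefferson allocation: A 5, B 4, C 5, D 6, E 1, F 0, G 1.
Every allocation lies between the lower and upper quota.

none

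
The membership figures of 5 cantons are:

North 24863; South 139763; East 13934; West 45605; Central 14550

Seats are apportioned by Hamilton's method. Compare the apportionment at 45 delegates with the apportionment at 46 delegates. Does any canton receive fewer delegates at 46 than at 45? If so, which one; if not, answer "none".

At 45 seats: North 5, South 26, East 3, West 8, Central 3.
At 46 seats: North 5, South 27, East 2, West 9, Central 3.
East drops from 3 to 2.

East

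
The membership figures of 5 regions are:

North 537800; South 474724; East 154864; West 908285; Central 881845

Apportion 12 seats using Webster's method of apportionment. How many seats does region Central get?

Standard divisor 2957518/12 ≈ 246459.833; standard quotas: North 2.182, South 1.926, East 0.628, West 3.685, Central 3.578.
Rounding to the nearest integer gives 2, 2, 1, 4, 4 = 13 seats, so the divisor must be adjusted.
With modified divisor 255700: modified quotas North 2.103, South 1.857, East 0.606, West 3.552, Central 3.449.
Rounding to the nearest integer: North 2, South 2, East 1, West 4, Central 3 (total 12).
Central receives 3.

3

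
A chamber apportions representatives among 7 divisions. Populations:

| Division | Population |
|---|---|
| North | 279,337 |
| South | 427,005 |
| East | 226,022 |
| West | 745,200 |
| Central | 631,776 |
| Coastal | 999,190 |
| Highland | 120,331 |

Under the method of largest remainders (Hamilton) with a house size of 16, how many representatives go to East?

1

The standard divisor is 3428861/16 ≈ 214303.812.
Standard quotas: North 1.3035, South 1.9925, East 1.0547, West 3.4773, Central 2.9480, Coastal 4.6625, Highland 0.5615.
Lower quotas: North 1, South 1, East 1, West 3, Central 2, Coastal 4, Highland 0 (sum 12, leaving 4 seats).
Remainders in descending order: South 0.9925, Central 0.9480, Coastal 0.6625, Highland 0.5615, West 0.4773, North 0.3035, East 0.0547.
The surplus seats go to South, Central, Coastal, Highland.
East receives 1.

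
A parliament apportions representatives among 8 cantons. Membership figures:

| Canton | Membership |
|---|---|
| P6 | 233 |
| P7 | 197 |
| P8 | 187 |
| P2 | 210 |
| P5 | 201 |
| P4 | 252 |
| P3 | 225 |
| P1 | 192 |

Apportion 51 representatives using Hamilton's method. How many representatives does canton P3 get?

The standard divisor is 1697/51 ≈ 33.275.
Standard quotas: P6 7.002, P7 5.920, P8 5.620, P2 6.311, P5 6.041, P4 7.573, P3 6.762, P1 5.770.
Lower quotas: P6 7, P7 5, P8 5, P2 6, P5 6, P4 7, P3 6, P1 5 (sum 47, leaving 4 seats).
Remainders in descending order: P7 0.920, P1 0.770, P3 0.762, P8 0.620, P4 0.573, P2 0.311, P5 0.041, P6 0.002.
The surplus seats go to P7, P1, P3, P8.
P3 receives 7.

7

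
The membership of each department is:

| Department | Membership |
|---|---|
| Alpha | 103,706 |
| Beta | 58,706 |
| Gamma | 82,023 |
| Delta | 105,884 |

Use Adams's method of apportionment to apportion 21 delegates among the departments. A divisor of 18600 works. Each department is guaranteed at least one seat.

Alpha 6; Beta 4; Gamma 5; Delta 6

With modified divisor 18600: modified quotas Alpha 5.576, Beta 3.156, Gamma 4.410, Delta 5.693.
Rounding up: Alpha 6, Beta 4, Gamma 5, Delta 6 (total 21).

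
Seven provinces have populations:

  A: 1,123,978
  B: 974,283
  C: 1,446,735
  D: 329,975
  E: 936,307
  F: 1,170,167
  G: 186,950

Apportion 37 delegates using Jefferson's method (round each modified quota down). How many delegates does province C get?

Standard divisor 6168395/37 ≈ 166713.378; standard quotas: A 6.742, B 5.844, C 8.678, D 1.979, E 5.616, F 7.019, G 1.121.
Rounding down gives 6, 5, 8, 1, 5, 7, 1 = 33 seats, so the divisor must be adjusted.
With modified divisor 158300: modified quotas A 7.100, B 6.155, C 9.139, D 2.084, E 5.915, F 7.392, G 1.181.
Rounding down: A 7, B 6, C 9, D 2, E 5, F 7, G 1 (total 37).
C receives 9.

9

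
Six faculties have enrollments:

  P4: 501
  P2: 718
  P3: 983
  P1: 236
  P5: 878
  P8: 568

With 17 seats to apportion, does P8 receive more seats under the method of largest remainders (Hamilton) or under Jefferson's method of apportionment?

Hamilton

Hamilton: P4 2, P2 3, P3 4, P1 1, P5 4, P8 3.
Jefferson: P4 2, P2 3, P3 5, P1 1, P5 4, P8 2.
P8 gets 3 under Hamilton and 2 under Jefferson.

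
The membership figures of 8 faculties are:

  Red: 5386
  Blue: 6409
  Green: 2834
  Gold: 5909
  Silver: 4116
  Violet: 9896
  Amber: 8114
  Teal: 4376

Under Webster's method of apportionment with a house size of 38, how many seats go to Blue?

5

Standard divisor 47040/38 ≈ 1237.895; standard quotas: Red 4.351, Blue 5.177, Green 2.289, Gold 4.773, Silver 3.325, Violet 7.994, Amber 6.555, Teal 3.535.
Rounding to the nearest integer gives Red 4, Blue 5, Green 2, Gold 5, Silver 3, Violet 8, Amber 7, Teal 4 — total 38, matching the house size, so no adjustment is needed.
Blue receives 5.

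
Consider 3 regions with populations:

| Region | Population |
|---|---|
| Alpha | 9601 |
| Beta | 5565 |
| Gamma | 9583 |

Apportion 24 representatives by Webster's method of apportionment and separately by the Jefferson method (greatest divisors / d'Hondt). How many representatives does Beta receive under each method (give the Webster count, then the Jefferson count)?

Webster: Alpha 9, Beta 6, Gamma 9.
Jefferson: Alpha 10, Beta 5, Gamma 9.
Beta gets 6 under Webster and 5 under Jefferson.

6 and 5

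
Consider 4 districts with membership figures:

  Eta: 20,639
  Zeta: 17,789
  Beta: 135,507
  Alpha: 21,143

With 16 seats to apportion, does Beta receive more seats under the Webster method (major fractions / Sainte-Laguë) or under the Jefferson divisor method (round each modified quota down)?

Jefferson

Webster: Eta 2, Zeta 1, Beta 11, Alpha 2.
Jefferson: Eta 1, Zeta 1, Beta 12, Alpha 2.
Beta gets 11 under Webster and 12 under Jefferson.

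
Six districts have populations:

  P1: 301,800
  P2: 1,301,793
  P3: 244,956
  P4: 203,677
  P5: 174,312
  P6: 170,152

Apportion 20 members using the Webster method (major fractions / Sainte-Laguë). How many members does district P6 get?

1

Standard divisor 2396690/20 ≈ 119834.5; standard quotas: P1 2.518, P2 10.863, P3 2.044, P4 1.700, P5 1.455, P6 1.420.
Rounding to the nearest integer gives P1 3, P2 11, P3 2, P4 2, P5 1, P6 1 — total 20, matching the house size, so no adjustment is needed.
P6 receives 1.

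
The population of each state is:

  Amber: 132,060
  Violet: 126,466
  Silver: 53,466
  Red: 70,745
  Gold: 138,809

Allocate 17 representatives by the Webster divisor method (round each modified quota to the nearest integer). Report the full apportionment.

Amber 4, Violet 4, Silver 2, Red 2, Gold 5

Standard divisor 521546/17 ≈ 30679.176; standard quotas: Amber 4.305, Violet 4.122, Silver 1.743, Red 2.306, Gold 4.525.
Rounding to the nearest integer gives Amber 4, Violet 4, Silver 2, Red 2, Gold 5 — total 17, matching the house size, so no adjustment is needed.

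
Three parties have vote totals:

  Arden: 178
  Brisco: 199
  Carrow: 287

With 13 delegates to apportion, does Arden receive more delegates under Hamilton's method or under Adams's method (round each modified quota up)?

Hamilton: Arden 3, Brisco 4, Carrow 6.
Adams: Arden 4, Brisco 4, Carrow 5.
Arden gets 3 under Hamilton and 4 under Adams.

Adams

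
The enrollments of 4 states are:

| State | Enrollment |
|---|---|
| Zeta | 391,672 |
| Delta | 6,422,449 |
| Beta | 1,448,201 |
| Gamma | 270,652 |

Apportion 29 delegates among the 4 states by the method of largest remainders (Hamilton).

Zeta 1; Delta 22; Beta 5; Gamma 1

Total 8532974; standard divisor 8532974/29 ≈ 294240.483.
Standard quotas: Zeta 1.3311, Delta 21.8272, Beta 4.9218, Gamma 0.9198.
Lower quotas: Zeta 1, Delta 21, Beta 4, Gamma 0 (sum 26, leaving 3 seats).
Remainders in descending order: Beta 0.9218, Gamma 0.9198, Delta 0.8272, Zeta 0.3311.
Largest remainders: Beta, Gamma, Delta receive the extra seats.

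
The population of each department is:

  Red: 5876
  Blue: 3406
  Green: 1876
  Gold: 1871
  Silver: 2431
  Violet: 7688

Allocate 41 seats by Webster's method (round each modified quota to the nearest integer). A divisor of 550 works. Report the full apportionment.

Red: 11, Blue: 6, Green: 3, Gold: 3, Silver: 4, Violet: 14

With modified divisor 550: modified quotas Red 10.684, Blue 6.193, Green 3.411, Gold 3.402, Silver 4.420, Violet 13.978.
Rounding to the nearest integer: Red 11, Blue 6, Green 3, Gold 3, Silver 4, Violet 14 (total 41).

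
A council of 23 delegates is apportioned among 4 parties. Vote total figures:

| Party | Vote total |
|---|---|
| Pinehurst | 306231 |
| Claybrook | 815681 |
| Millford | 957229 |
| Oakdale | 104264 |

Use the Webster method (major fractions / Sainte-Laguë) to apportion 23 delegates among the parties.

Standard divisor 2183405/23 ≈ 94930.652; standard quotas: Pinehurst 3.226, Claybrook 8.592, Millford 10.083, Oakdale 1.098.
Rounding to the nearest integer gives Pinehurst 3, Claybrook 9, Millford 10, Oakdale 1 — total 23, matching the house size, so no adjustment is needed.

Pinehurst=3, Claybrook=9, Millford=10, Oakdale=1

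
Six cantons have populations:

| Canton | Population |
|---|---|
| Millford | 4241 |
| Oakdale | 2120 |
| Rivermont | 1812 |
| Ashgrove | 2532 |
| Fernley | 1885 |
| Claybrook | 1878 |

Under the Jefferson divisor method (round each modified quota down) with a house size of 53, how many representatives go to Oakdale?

8

Standard divisor 14468/53 ≈ 272.981; standard quotas: Millford 15.536, Oakdale 7.766, Rivermont 6.638, Ashgrove 9.275, Fernley 6.905, Claybrook 6.880.
Rounding down gives 15, 7, 6, 9, 6, 6 = 49 seats, so the divisor must be adjusted.
With modified divisor 260: modified quotas Millford 16.312, Oakdale 8.154, Rivermont 6.969, Ashgrove 9.738, Fernley 7.250, Claybrook 7.223.
Rounding down: Millford 16, Oakdale 8, Rivermont 6, Ashgrove 9, Fernley 7, Claybrook 7 (total 53).
Oakdale receives 8.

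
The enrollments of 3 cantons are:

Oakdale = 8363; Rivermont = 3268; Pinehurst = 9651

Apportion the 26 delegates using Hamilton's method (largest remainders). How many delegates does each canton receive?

Oakdale: 10, Rivermont: 4, Pinehurst: 12

Standard divisor: 21282 ÷ 26 ≈ 818.538.
Standard quotas: Oakdale 10.2170, Rivermont 3.9925, Pinehurst 11.7905.
Lower quotas: Oakdale 10, Rivermont 3, Pinehurst 11 (sum 24, leaving 2 seats).
Remainders in descending order: Rivermont 0.9925, Pinehurst 0.7905, Oakdale 0.2170.
The surplus seats go to Rivermont, Pinehurst.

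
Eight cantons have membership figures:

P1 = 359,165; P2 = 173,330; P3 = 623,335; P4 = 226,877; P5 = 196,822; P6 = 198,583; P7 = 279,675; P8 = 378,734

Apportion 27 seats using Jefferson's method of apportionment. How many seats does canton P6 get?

Standard divisor 2436521/27 ≈ 90241.519; standard quotas: P1 3.980, P2 1.921, P3 6.907, P4 2.514, P5 2.181, P6 2.201, P7 3.099, P8 4.197.
Rounding down gives 3, 1, 6, 2, 2, 2, 3, 4 = 23 seats, so the divisor must be adjusted.
With modified divisor 76800: modified quotas P1 4.677, P2 2.257, P3 8.116, P4 2.954, P5 2.563, P6 2.586, P7 3.642, P8 4.931.
Rounding down: P1 4, P2 2, P3 8, P4 2, P5 2, P6 2, P7 3, P8 4 (total 27).
P6 receives 2.

2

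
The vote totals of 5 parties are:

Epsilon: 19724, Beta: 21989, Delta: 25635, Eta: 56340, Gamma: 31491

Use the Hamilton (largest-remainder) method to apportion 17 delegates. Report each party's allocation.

Total 155179; standard divisor 155179/17 ≈ 9128.176.
Standard quotas: Epsilon 2.1608, Beta 2.4089, Delta 2.8083, Eta 6.1721, Gamma 3.4499.
Lower quotas: Epsilon 2, Beta 2, Delta 2, Eta 6, Gamma 3 (sum 15, leaving 2 seats).
Remainders in descending order: Delta 0.8083, Gamma 0.4499, Beta 0.4089, Eta 0.1721, Epsilon 0.1608.
The surplus seats go to Delta, Gamma.

Epsilon 2; Beta 2; Delta 3; Eta 6; Gamma 4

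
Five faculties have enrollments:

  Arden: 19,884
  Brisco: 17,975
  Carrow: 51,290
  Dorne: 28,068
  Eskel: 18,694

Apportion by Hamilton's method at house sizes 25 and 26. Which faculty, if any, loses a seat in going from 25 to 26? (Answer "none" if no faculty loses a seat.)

none

At 25 seats: Arden 4, Brisco 3, Carrow 9, Dorne 5, Eskel 4.
At 26 seats: Arden 4, Brisco 3, Carrow 10, Dorne 5, Eskel 4.
No faculty's allocation decreased.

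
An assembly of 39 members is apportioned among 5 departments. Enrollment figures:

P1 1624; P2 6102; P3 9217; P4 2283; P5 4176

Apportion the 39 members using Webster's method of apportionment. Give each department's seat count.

P1 3, P2 10, P3 15, P4 4, P5 7

Standard divisor 23402/39 ≈ 600.051; standard quotas: P1 2.706, P2 10.169, P3 15.360, P4 3.805, P5 6.959.
Rounding to the nearest integer gives P1 3, P2 10, P3 15, P4 4, P5 7 — total 39, matching the house size, so no adjustment is needed.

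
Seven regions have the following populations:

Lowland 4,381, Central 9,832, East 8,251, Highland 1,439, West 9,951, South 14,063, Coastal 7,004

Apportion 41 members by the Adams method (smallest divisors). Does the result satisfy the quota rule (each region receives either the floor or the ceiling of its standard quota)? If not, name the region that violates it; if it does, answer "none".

Standard quotas: Lowland 3.271, Central 7.340, East 6.160, Highland 1.074, West 7.429, South 10.498, Coastal 5.229.
Adams allocation: Lowland 4, Central 7, East 6, Highland 2, West 7, South 10, Coastal 5.
Every allocation lies between the lower and upper quota.

none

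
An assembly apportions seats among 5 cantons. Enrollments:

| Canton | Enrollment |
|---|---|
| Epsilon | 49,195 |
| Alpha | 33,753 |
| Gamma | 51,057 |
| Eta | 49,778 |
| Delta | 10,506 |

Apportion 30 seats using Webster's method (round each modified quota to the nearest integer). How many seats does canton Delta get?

2

Standard divisor 194289/30 ≈ 6476.3; standard quotas: Epsilon 7.596, Alpha 5.212, Gamma 7.884, Eta 7.686, Delta 1.622.
Rounding to the nearest integer gives 8, 5, 8, 8, 2 = 31 seats, so the divisor must be adjusted.
With modified divisor 6600: modified quotas Epsilon 7.454, Alpha 5.114, Gamma 7.736, Eta 7.542, Delta 1.592.
Rounding to the nearest integer: Epsilon 7, Alpha 5, Gamma 8, Eta 8, Delta 2 (total 30).
Delta receives 2.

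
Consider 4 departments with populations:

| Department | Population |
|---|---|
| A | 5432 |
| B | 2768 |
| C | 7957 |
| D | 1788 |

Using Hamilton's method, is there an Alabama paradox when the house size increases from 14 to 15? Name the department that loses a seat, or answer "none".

At 14 seats: A 4, B 2, C 6, D 2.
At 15 seats: A 5, B 2, C 7, D 1.
D drops from 2 to 1.

D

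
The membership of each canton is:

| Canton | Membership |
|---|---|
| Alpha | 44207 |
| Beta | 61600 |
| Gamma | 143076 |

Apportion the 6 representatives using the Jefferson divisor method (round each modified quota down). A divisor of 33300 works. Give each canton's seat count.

With modified divisor 33300: modified quotas Alpha 1.328, Beta 1.850, Gamma 4.297.
Rounding down: Alpha 1, Beta 1, Gamma 4 (total 6).

Alpha 1, Beta 1, Gamma 4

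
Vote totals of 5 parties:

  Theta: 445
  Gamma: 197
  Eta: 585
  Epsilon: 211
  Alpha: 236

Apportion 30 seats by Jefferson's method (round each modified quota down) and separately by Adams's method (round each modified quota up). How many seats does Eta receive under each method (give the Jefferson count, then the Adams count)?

11 and 10

Jefferson: Theta 8, Gamma 3, Eta 11, Epsilon 4, Alpha 4.
Adams: Theta 8, Gamma 4, Eta 10, Epsilon 4, Alpha 4.
Eta gets 11 under Jefferson and 10 under Adams.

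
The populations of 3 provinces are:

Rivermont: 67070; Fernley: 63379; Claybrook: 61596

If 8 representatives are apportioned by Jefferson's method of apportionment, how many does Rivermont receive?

3

Standard divisor 192045/8 ≈ 24005.625; standard quotas: Rivermont 2.794, Fernley 2.640, Claybrook 2.566.
Rounding down gives 2, 2, 2 = 6 seats, so the divisor must be adjusted.
With modified divisor 20800: modified quotas Rivermont 3.225, Fernley 3.047, Claybrook 2.961.
Rounding down: Rivermont 3, Fernley 3, Claybrook 2 (total 8).
Rivermont receives 3.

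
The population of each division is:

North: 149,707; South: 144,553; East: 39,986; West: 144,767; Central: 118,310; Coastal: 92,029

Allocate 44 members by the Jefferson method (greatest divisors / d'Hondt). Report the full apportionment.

North 10, South 9, East 2, West 9, Central 8, Coastal 6

Standard divisor 689352/44 ≈ 15667.091; standard quotas: North 9.556, South 9.227, East 2.552, West 9.240, Central 7.551, Coastal 5.874.
Rounding down gives 9, 9, 2, 9, 7, 5 = 41 seats, so the divisor must be adjusted.
With modified divisor 14600: modified quotas North 10.254, South 9.901, East 2.739, West 9.916, Central 8.103, Coastal 6.303.
Rounding down: North 10, South 9, East 2, West 9, Central 8, Coastal 6 (total 44).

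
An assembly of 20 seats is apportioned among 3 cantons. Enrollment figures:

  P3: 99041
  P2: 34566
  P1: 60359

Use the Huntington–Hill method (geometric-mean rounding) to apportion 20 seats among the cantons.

With divisor 9711: modified quotas P3 10.199, P2 3.559, P1 6.216.
Geometric-mean thresholds: P3 √(10·11)=10.488, P2 √(3·4)=3.464, P1 √(6·7)=6.481.
Each quota rounded against its threshold gives P3 10, P2 4, P1 6 (total 20).

P3 10, P2 4, P1 6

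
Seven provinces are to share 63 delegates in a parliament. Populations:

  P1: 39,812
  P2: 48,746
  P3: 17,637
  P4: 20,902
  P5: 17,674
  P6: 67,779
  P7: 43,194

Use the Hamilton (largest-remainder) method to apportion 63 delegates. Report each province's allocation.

P1 10, P2 12, P3 4, P4 5, P5 4, P6 17, P7 11

Total 255744; standard divisor 255744/63 ≈ 4059.429.
Standard quotas: P1 9.8073, P2 12.0081, P3 4.3447, P4 5.1490, P5 4.3538, P6 16.6967, P7 10.6404.
Lower quotas: P1 9, P2 12, P3 4, P4 5, P5 4, P6 16, P7 10 (sum 60, leaving 3 seats).
Remainders in descending order: P1 0.8073, P6 0.6967, P7 0.6404, P5 0.3538, P3 0.3447, P4 0.1490, P2 0.0081.
Largest remainders: P1, P6, P7 receive the extra seats.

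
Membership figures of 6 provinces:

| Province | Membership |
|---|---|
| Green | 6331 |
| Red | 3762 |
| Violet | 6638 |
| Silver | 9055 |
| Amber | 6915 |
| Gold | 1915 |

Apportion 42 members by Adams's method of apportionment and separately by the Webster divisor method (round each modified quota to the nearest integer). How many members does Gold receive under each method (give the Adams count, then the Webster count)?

3 and 2

Adams: Green 7, Red 5, Violet 8, Silver 11, Amber 8, Gold 3.
Webster: Green 8, Red 5, Violet 8, Silver 11, Amber 8, Gold 2.
Gold gets 3 under Adams and 2 under Webster.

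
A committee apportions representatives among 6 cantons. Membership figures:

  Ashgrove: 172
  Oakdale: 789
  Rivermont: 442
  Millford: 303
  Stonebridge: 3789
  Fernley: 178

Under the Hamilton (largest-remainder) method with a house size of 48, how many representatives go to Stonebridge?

32

Standard divisor: 5673 ÷ 48 ≈ 118.188.
Standard quotas: Ashgrove 1.455, Oakdale 6.676, Rivermont 3.740, Millford 2.564, Stonebridge 32.059, Fernley 1.506.
Lower quotas: Ashgrove 1, Oakdale 6, Rivermont 3, Millford 2, Stonebridge 32, Fernley 1 (sum 45, leaving 3 seats).
Remainders in descending order: Rivermont 0.740, Oakdale 0.676, Millford 0.564, Fernley 0.506, Ashgrove 0.455, Stonebridge 0.059.
Largest remainders: Rivermont, Oakdale, Millford receive the extra seats.
Stonebridge receives 32.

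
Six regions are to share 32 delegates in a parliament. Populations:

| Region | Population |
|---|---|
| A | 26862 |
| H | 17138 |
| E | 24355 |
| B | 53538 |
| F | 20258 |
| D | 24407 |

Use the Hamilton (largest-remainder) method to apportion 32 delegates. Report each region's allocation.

Standard divisor: 166558 ÷ 32 ≈ 5204.938.
Standard quotas: A 5.1609, H 3.2926, E 4.6792, B 10.2860, F 3.8921, D 4.6892.
Lower quotas: A 5, H 3, E 4, B 10, F 3, D 4 (sum 29, leaving 3 seats).
Remainders in descending order: F 0.8921, D 0.6892, E 0.6792, H 0.2926, B 0.2860, A 0.1609.
Largest remainders: F, D, E receive the extra seats.

A 5, H 3, E 5, B 10, F 4, D 5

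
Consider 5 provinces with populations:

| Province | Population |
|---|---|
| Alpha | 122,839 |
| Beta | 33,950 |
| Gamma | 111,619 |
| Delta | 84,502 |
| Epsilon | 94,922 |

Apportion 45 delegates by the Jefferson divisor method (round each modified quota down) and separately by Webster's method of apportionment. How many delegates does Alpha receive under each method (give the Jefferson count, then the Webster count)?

Jefferson: Alpha 13, Beta 3, Gamma 11, Delta 8, Epsilon 10.
Webster: Alpha 12, Beta 3, Gamma 11, Delta 9, Epsilon 10.
Alpha gets 13 under Jefferson and 12 under Webster.

13 and 12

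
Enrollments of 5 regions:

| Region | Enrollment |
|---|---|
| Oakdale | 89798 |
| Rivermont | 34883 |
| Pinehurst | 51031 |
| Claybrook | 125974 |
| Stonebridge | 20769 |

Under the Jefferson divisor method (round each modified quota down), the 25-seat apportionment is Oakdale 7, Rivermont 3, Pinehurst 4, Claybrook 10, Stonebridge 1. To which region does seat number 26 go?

Priority for the next seat is population ÷ (current seats + 1).
Priorities: Oakdale 11224.750, Rivermont 8720.750, Pinehurst 10206.200, Claybrook 11452.182, Stonebridge 10384.500.
Highest priority: Claybrook.

Claybrook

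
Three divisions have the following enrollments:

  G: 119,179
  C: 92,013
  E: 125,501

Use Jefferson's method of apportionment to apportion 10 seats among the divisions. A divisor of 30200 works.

With modified divisor 30200: modified quotas G 3.946, C 3.047, E 4.156.
Rounding down: G 3, C 3, E 4 (total 10).

G: 3, C: 3, E: 4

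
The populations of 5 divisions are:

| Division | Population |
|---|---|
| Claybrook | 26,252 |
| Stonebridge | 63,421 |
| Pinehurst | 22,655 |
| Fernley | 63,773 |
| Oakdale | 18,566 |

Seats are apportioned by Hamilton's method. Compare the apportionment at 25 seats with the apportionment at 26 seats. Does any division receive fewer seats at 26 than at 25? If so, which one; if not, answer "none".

Oakdale

At 25 seats: Claybrook 3, Stonebridge 8, Pinehurst 3, Fernley 8, Oakdale 3.
At 26 seats: Claybrook 4, Stonebridge 8, Pinehurst 3, Fernley 9, Oakdale 2.
Oakdale drops from 3 to 2.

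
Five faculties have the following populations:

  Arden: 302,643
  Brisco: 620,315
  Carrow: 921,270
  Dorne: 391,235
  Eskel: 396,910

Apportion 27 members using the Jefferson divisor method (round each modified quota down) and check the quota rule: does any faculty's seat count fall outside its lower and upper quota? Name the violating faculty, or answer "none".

none

Standard quotas: Arden 3.104, Brisco 6.363, Carrow 9.449, Dorne 4.013, Eskel 4.071.
Jefferson allocation: Arden 3, Brisco 6, Carrow 10, Dorne 4, Eskel 4.
Every allocation lies between the lower and upper quota.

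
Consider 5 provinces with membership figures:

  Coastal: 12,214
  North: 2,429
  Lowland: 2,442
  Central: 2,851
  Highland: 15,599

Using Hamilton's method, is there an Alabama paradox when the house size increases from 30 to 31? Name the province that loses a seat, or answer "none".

At 30 seats: Coastal 10, North 2, Lowland 2, Central 3, Highland 13.
At 31 seats: Coastal 11, North 2, Lowland 2, Central 2, Highland 14.
Central drops from 3 to 2.

Central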